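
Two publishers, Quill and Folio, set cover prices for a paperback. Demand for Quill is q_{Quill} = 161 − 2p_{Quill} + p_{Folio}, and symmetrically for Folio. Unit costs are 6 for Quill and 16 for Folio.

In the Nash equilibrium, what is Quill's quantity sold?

106

Quill's profit: π = (p_{Quill} − 6)(161 − 2p_{Quill} + p_{Folio}).
∂π/∂p_{Quill} = 173 − 4p_{Quill} + p_{Folio} = 0 ⇒ p_{Quill} = 43.25 + 0.25p_{Folio}.
Similarly p_{Folio} = 48.25 + 0.25p_{Quill}.
Substituting the second reaction function into the first: p_{Quill} = 43.25 + 0.25(48.25 + 0.25p_{Quill}), which gives 0.9375p_{Quill} = 55.3125 ⇒ p_{Quill} = 59.
Then p_{Folio} = 48.25 + 0.25·59 = 63.
q_{Quill} = 161 − 2·59 + 63 = 106.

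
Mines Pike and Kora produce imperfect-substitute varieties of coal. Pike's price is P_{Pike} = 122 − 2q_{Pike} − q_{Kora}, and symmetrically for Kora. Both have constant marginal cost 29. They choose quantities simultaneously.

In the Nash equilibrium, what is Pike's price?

66.2

Mine Pike's profit: π = q_{Pike}(122 − 2q_{Pike} − q_{Kora}) − 29q_{Pike}.
∂π/∂q_{Pike} = 93 − 4q_{Pike} − q_{Kora} = 0 ⇒ q_{Pike} = 23.25 − 0.25q_{Kora}.
The game is symmetric, so in equilibrium q_{Kora} = q_{Pike}: the reaction function gives 1.25q_{Pike} = 23.25, hence q_{Pike} = 18.6.
P_{Pike} = 122 − 2·18.6 − 18.6 = 66.2.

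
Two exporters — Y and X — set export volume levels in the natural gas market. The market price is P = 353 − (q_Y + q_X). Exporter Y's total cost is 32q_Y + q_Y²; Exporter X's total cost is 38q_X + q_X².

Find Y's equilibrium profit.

Exporter Y's profit: π = q_Y(353 − (q_Y + q_X)) − 32q_Y − q_Y².
∂π/∂q_Y = 321 − 4q_Y − q_X = 0, so q_Y = 80.25 − 0.25q_X.
By the same steps for X: q_X = 78.75 − 0.25q_Y.
Plugging q_X into Y's best response: q_Y = 80.25 − 0.25(78.75 − 0.25q_Y) ⇒ 0.9375q_Y = 60.5625, so q_Y = 64.6.
Then q_X = 78.75 − 0.25·64.6 = 62.6.
Price P = 353 − 127.2 = 225.8.
Y's profit: (225.8 − 32)·64.6 − (64.6)² = 8346.32.

8346.32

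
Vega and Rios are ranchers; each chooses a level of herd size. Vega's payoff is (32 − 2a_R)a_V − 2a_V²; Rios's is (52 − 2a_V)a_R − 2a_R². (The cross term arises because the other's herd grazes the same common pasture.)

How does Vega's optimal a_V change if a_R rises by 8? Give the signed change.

-4

Expanding Vega's payoff: 32a_V − 2a_Ra_V − 2a_V².
∂π/∂a_V = 32 − 2a_R − 4a_V = 0, so a_V = 8 − 0.5a_R.
The reaction-function slope is −0.5, so an 8-unit rise in a_R moves a_V by −0.5 × 8 = −4. Vega's best response falls — the actions are strategic substitutes.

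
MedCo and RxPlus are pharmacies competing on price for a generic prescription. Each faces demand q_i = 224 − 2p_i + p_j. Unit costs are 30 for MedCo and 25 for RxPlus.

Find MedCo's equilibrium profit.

8192

MedCo's profit: π = (p_{MedCo} − 30)(224 − 2p_{MedCo} + p_{RxPlus}).
∂π/∂p_{MedCo} = 284 − 4p_{MedCo} + p_{RxPlus} = 0 ⇒ p_{MedCo} = 71 + 0.25p_{RxPlus}.
Similarly p_{RxPlus} = 68.5 + 0.25p_{MedCo}.
Solving the two reaction functions simultaneously: (1 − (0.25)(0.25))p_{MedCo} = 71 + 0.25·68.5, so 0.9375p_{MedCo} = 88.125 and p_{MedCo} = 94.
Then p_{RxPlus} = 68.5 + 0.25·94 = 92.
q_{MedCo} = 224 − 2·94 + 92 = 128.
Profit = (94 − 30)·128 = 8192.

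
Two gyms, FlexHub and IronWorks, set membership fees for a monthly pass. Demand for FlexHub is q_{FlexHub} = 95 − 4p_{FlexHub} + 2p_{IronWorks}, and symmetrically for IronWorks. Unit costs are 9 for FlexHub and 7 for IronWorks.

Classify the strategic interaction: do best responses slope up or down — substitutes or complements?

strategic complements

FlexHub's profit: π = (p_{FlexHub} − 9)(95 − 4p_{FlexHub} + 2p_{IronWorks}).
∂π/∂p_{FlexHub} = 131 − 8p_{FlexHub} + 2p_{IronWorks} = 0 ⇒ p_{FlexHub} = 16.375 + 0.25p_{IronWorks}.
The best-response slope dp_{FlexHub}/dp_{IronWorks} = 0.25 > 0: the reaction function is upward-sloping, so the choices are strategic complements.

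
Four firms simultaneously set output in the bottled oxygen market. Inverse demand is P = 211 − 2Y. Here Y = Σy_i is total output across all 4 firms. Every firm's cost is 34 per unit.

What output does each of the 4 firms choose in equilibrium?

A representative firm's profit is π_i = y_i(211 − 2Y) − 34y_i, with Y = y_i + Σ_{j≠i} y_j.
First-order condition: 177 − 4y_i − 2Σ_{j≠i} y_j = 0.
Imposing symmetry (y_j = y for all j) turns Σ_{j≠i} y_j into 3y, so 177 = 10y and y = 17.7.

17.7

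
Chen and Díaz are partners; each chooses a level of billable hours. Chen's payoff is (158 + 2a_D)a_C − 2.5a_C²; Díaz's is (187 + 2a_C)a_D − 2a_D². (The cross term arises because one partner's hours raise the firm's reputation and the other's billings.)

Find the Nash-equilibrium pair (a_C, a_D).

62.875, 78.1875

Expanding Chen's payoff: 158a_C + 2a_Da_C − 2.5a_C².
∂π/∂a_C = 158 + 2a_D − 5a_C = 0, so a_C = 31.6 + 0.4a_D.
Likewise for Díaz: a_D = 46.75 + 0.5a_C.
Plugging a_D into Chen's best response: a_C = 31.6 + 0.4(46.75 + 0.5a_C) ⇒ 0.8a_C = 50.3, so a_C = 62.875.
Then a_D = 46.75 + 0.5·62.875 = 78.1875.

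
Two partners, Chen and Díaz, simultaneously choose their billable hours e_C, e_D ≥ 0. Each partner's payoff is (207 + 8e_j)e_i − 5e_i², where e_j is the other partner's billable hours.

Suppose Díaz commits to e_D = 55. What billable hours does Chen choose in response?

Chen's payoff is (207 + 8e_D)e_C − 5e_C².
∂π/∂e_C = 207 + 8e_D − 10e_C = 0, so e_C = 20.7 + 0.8e_D.
At e_D = 55: e_C = 20.7 + 0.8·55 = 64.7.

64.7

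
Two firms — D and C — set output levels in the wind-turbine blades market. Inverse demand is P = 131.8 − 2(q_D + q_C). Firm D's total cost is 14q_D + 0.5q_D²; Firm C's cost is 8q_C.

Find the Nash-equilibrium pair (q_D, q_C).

Firm D's profit: π = q_D(131.8 − 2(q_D + q_C)) − 14q_D − 0.5q_D².
∂π/∂q_D = 117.8 − 5q_D − 2q_C = 0, so q_D = 23.56 − 0.4q_C.
For C: ∂π/∂q_C = 123.8 − 4q_C − 2q_D = 0 ⇒ q_C = 30.95 − 0.5q_D.
Substituting the second reaction function into the first: q_D = 23.56 − 0.4(30.95 − 0.5q_D), which gives 0.8q_D = 11.18 ⇒ q_D = 13.975.
Then q_C = 30.95 − 0.5·13.975 = 23.9625.

13.975, 23.9625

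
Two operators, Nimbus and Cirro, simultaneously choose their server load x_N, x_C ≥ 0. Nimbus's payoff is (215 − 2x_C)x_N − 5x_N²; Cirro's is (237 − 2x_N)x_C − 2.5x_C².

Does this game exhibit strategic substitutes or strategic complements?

strategic substitutes

Expanding Nimbus's payoff: 215x_N − 2x_Cx_N − 5x_N².
∂π/∂x_N = 215 − 2x_C − 10x_N = 0, so x_N = 21.5 − 0.2x_C.
The best-response slope dx_N/dx_C = −0.2 < 0: the reaction function is downward-sloping, so the choices are strategic substitutes.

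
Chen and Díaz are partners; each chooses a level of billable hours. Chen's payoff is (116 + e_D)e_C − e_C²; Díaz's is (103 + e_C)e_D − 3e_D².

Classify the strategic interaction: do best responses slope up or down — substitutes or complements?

Expanding Chen's payoff: 116e_C + e_De_C − e_C².
∂π/∂e_C = 116 + e_D − 2e_C = 0, so e_C = 58 + 0.5e_D.
The best-response slope de_C/de_D = 0.5 > 0: the reaction function is upward-sloping, so the choices are strategic complements.

strategic complements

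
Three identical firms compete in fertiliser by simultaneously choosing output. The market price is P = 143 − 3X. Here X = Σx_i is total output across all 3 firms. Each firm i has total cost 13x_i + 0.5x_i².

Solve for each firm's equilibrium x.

A representative firm's profit is π_i = x_i(143 − 3X) − 13x_i − 0.5x_i², with X = x_i + Σ_{j≠i} x_j.
First-order condition: 130 − 7x_i − 3Σ_{j≠i} x_j = 0.
With identical firms, set every x_j = x: then 130 − 7x − 6x = 0, i.e. x = 130/13 = 10.

10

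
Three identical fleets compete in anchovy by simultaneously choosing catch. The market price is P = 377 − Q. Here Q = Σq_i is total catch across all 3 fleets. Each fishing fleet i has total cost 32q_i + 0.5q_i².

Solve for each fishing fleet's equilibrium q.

A representative fishing fleet's profit is π_i = q_i(377 − Q) − 32q_i − 0.5q_i², with Q = q_i + Σ_{j≠i} q_j.
First-order condition: 345 − 3q_i − Σ_{j≠i} q_j = 0.
Imposing symmetry (q_j = q for all j) turns Σ_{j≠i} q_j into 2q, so 345 = 5q and q = 69.

69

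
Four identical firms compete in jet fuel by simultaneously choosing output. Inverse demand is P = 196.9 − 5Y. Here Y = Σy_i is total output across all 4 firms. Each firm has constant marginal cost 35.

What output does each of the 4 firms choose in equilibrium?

A representative firm's profit is π_i = y_i(196.9 − 5Y) − 35y_i, with Y = y_i + Σ_{j≠i} y_j.
First-order condition: 161.9 − 10y_i − 5Σ_{j≠i} y_j = 0.
In a symmetric equilibrium every firm chooses the same y, so Σ_{j≠i} y_j = 3y. The condition becomes 161.9 − 25y = 0, giving y = 161.9/25 = 6.476.

6.476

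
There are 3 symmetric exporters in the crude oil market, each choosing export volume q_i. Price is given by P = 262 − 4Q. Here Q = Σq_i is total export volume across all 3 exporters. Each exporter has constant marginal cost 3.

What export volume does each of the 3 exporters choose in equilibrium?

A representative exporter's profit is π_i = q_i(262 − 4Q) − 3q_i, with Q = q_i + Σ_{j≠i} q_j.
First-order condition: 259 − 8q_i − 4Σ_{j≠i} q_j = 0.
Imposing symmetry (q_j = q for all j) turns Σ_{j≠i} q_j into 2q, so 259 = 16q and q = 16.1875.

16.1875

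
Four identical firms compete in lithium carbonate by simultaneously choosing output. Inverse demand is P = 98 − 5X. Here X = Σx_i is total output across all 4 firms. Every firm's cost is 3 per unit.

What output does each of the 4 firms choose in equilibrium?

3.8

A representative firm's profit is π_i = x_i(98 − 5X) − 3x_i, with X = x_i + Σ_{j≠i} x_j.
First-order condition: 95 − 10x_i − 5Σ_{j≠i} x_j = 0.
Imposing symmetry (x_j = x for all j) turns Σ_{j≠i} x_j into 3x, so 95 = 25x and x = 3.8.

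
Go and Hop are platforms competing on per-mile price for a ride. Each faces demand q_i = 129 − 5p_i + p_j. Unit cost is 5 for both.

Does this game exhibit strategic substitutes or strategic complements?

strategic complements

Go's profit: π = (p_{Go} − 5)(129 − 5p_{Go} + p_{Hop}).
∂π/∂p_{Go} = 154 − 10p_{Go} + p_{Hop} = 0 ⇒ p_{Go} = 15.4 + 0.1p_{Hop}.
The best-response slope dp_{Go}/dp_{Hop} = 0.1 > 0: the reaction function is upward-sloping, so the choices are strategic complements.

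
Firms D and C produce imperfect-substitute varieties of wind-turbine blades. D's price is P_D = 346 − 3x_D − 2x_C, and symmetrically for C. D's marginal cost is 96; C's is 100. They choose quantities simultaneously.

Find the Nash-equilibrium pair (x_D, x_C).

31.5, 30.5

Firm D's profit: π = x_D(346 − 3x_D − 2x_C) − 96x_D.
∂π/∂x_D = 250 − 6x_D − 2x_C = 0 ⇒ x_D = 125/3 − (1/3)x_C.
Similarly x_C = 41 − (1/3)x_D.
Substituting the second reaction function into the first: x_D = 125/3 − (1/3)(41 − (1/3)x_D), which gives (8/9)x_D = 28 ⇒ x_D = 31.5.
Then x_C = 41 − (1/3)·31.5 = 30.5.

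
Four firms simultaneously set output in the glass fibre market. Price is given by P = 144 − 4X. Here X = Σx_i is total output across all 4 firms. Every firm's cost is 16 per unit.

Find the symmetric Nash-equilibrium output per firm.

6.4

A representative firm's profit is π_i = x_i(144 − 4X) − 16x_i, with X = x_i + Σ_{j≠i} x_j.
First-order condition: 128 − 8x_i − 4Σ_{j≠i} x_j = 0.
Imposing symmetry (x_j = x for all j) turns Σ_{j≠i} x_j into 3x, so 128 = 20x and x = 6.4.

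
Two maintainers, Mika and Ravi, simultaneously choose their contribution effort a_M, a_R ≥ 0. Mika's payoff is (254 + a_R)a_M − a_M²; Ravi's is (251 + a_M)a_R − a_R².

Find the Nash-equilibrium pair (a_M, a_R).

Expanding Mika's payoff: 254a_M + a_Ra_M − a_M².
∂π/∂a_M = 254 + a_R − 2a_M = 0, so a_M = 127 + 0.5a_R.
Likewise for Ravi: a_R = 125.5 + 0.5a_M.
Plugging a_R into Mika's best response: a_M = 127 + 0.5(125.5 + 0.5a_M) ⇒ 0.75a_M = 189.75, so a_M = 253.
Then a_R = 125.5 + 0.5·253 = 252.

253, 252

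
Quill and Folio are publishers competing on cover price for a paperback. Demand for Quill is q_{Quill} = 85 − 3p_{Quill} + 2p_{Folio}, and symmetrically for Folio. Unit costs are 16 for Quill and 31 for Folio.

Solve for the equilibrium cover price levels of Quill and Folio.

Quill's profit: π = (p_{Quill} − 16)(85 − 3p_{Quill} + 2p_{Folio}).
∂π/∂p_{Quill} = 133 − 6p_{Quill} + 2p_{Folio} = 0 ⇒ p_{Quill} = 133/6 + (1/3)p_{Folio}.
Similarly p_{Folio} = 89/3 + (1/3)p_{Quill}.
Plugging p_{Folio} into Quill's best response: p_{Quill} = 133/6 + (1/3)(89/3 + (1/3)p_{Quill}) ⇒ (8/9)p_{Quill} = 577/18, so p_{Quill} = 36.0625.
Then p_{Folio} = 89/3 + (1/3)·36.0625 = 41.6875.

36.0625, 41.6875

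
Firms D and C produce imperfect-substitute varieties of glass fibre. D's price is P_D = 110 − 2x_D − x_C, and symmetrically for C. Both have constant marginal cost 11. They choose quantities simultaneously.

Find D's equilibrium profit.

Firm D's profit: π = x_D(110 − 2x_D − x_C) − 11x_D.
∂π/∂x_D = 99 − 4x_D − x_C = 0 ⇒ x_D = 24.75 − 0.25x_C.
Setting x_D = x_C in the reaction function: x_D = 24.75 − 0.25x_D, so x_D = 24.75 / 1.25 = 19.8.
P_D = 110 − 2·19.8 − 19.8 = 50.6.
Profit = (50.6 − 11)·19.8 = 784.08.

784.08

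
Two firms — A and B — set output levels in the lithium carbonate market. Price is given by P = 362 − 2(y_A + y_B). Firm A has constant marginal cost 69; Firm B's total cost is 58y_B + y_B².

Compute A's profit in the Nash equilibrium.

Firm A's profit: π = y_A(362 − 2(y_A + y_B)) − 69y_A.
∂π/∂y_A = 293 − 4y_A − 2y_B = 0, so y_A = 73.25 − 0.5y_B.
For B: ∂π/∂y_B = 304 − 6y_B − 2y_A = 0 ⇒ y_B = 152/3 − (1/3)y_A.
Plugging y_B into A's best response: y_A = 73.25 − 0.5(152/3 − (1/3)y_A) ⇒ (5/6)y_A = 575/12, so y_A = 57.5.
Then y_B = 152/3 − (1/3)·57.5 = 31.5.
Price P = 362 − 2·89 = 184.
A's profit: (184 − 69)·57.5 = 6612.5.

6612.5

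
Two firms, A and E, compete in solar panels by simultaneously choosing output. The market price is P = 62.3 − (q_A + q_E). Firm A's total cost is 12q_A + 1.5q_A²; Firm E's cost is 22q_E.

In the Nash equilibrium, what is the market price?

38.8

Firm A's profit: π = q_A(62.3 − (q_A + q_E)) − 12q_A − 1.5q_A².
∂π/∂q_A = 50.3 − 5q_A − q_E = 0, so q_A = 10.06 − 0.2q_E.
For E: ∂π/∂q_E = 40.3 − 2q_E − q_A = 0 ⇒ q_E = 20.15 − 0.5q_A.
Plugging q_E into A's best response: q_A = 10.06 − 0.2(20.15 − 0.5q_A) ⇒ 0.9q_A = 6.03, so q_A = 6.7.
Then q_E = 20.15 − 0.5·6.7 = 16.8.
Equilibrium price: P = 62.3 − 23.5 = 38.8.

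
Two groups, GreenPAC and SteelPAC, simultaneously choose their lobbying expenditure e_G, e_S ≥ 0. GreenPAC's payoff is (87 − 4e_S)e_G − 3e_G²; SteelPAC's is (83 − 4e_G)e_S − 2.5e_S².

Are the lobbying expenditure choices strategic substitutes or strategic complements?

Expanding GreenPAC's payoff: 87e_G − 4e_Se_G − 3e_G².
∂π/∂e_G = 87 − 4e_S − 6e_G = 0, so e_G = 14.5 − (2/3)e_S.
The best-response slope de_G/de_S = −2/3 < 0: the reaction function is downward-sloping, so the choices are strategic substitutes.

strategic substitutes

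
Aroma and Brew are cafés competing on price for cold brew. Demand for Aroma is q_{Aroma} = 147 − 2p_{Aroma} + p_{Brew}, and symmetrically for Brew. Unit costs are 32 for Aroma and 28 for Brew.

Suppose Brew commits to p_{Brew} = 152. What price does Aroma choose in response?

Aroma's profit: π = (p_{Aroma} − 32)(147 − 2p_{Aroma} + p_{Brew}).
∂π/∂p_{Aroma} = 211 − 4p_{Aroma} + p_{Brew} = 0 ⇒ p_{Aroma} = 52.75 + 0.25p_{Brew}.
At p_{Brew} = 152: p_{Aroma} = 52.75 + 0.25·152 = 90.75.

90.75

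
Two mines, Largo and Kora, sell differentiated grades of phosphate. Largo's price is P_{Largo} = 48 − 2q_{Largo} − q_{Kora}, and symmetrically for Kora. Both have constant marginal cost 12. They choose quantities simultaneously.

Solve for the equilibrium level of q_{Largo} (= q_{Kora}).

Mine Largo's profit: π = q_{Largo}(48 − 2q_{Largo} − q_{Kora}) − 12q_{Largo}.
∂π/∂q_{Largo} = 36 − 4q_{Largo} − q_{Kora} = 0 ⇒ q_{Largo} = 9 − 0.25q_{Kora}.
The game is symmetric, so in equilibrium q_{Kora} = q_{Largo}: the reaction function gives 1.25q_{Largo} = 9, hence q_{Largo} = 7.2.

7.2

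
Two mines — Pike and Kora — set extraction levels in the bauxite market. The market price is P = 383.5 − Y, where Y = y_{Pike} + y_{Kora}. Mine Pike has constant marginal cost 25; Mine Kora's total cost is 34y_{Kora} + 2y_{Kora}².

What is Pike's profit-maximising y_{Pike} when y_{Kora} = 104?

127.25

Mine Pike's profit: π = y_{Pike}(383.5 − (y_{Pike} + y_{Kora})) − 25y_{Pike}.
∂π/∂y_{Pike} = 358.5 − 2y_{Pike} − y_{Kora} = 0, so y_{Pike} = 179.25 − 0.5y_{Kora}.
At y_{Kora} = 104: y_{Pike} = 179.25 − 0.5·104 = 127.25.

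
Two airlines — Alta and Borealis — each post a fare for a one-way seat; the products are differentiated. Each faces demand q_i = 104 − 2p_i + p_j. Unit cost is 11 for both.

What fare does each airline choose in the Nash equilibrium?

Alta's profit: π = (p_{Alta} − 11)(104 − 2p_{Alta} + p_{Borealis}).
∂π/∂p_{Alta} = 126 − 4p_{Alta} + p_{Borealis} = 0 ⇒ p_{Alta} = 31.5 + 0.25p_{Borealis}.
By symmetry p_{Borealis} = p_{Alta}; substituting into the reaction function, 0.75p_{Alta} = 31.5 and p_{Alta} = 42.

42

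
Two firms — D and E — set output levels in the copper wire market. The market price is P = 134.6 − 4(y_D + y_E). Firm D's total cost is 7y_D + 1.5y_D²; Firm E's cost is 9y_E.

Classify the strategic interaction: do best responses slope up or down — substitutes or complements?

Firm D's profit: π = y_D(134.6 − 4(y_D + y_E)) − 7y_D − 1.5y_D².
∂π/∂y_D = 127.6 − 11y_D − 4y_E = 0, so y_D = 11.6 − (4/11)y_E.
The best-response slope dy_D/dy_E = −4/11 < 0: the reaction function is downward-sloping, so the choices are strategic substitutes.

strategic substitutes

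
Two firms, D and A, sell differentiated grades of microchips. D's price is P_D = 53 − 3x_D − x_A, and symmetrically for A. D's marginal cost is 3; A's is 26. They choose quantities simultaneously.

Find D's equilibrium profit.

182.52

Firm D's profit: π = x_D(53 − 3x_D − x_A) − 3x_D.
∂π/∂x_D = 50 − 6x_D − x_A = 0 ⇒ x_D = 25/3 − (1/6)x_A.
Similarly x_A = 4.5 − (1/6)x_D.
Solving the two reaction functions simultaneously: (1 − (−1/6)(−1/6))x_D = 25/3 − (1/6)·4.5, so (35/36)x_D = 91/12 and x_D = 7.8.
Then x_A = 4.5 − (1/6)·7.8 = 3.2.
P_D = 53 − 3·7.8 − 3.2 = 26.4.
Profit = (26.4 − 3)·7.8 = 182.52.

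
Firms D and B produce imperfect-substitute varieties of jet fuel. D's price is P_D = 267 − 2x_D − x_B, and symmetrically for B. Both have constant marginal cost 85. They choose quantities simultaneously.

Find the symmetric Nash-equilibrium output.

36.4

Firm D's profit: π = x_D(267 − 2x_D − x_B) − 85x_D.
∂π/∂x_D = 182 − 4x_D − x_B = 0 ⇒ x_D = 45.5 − 0.25x_B.
By symmetry x_B = x_D; substituting into the reaction function, 1.25x_D = 45.5 and x_D = 36.4.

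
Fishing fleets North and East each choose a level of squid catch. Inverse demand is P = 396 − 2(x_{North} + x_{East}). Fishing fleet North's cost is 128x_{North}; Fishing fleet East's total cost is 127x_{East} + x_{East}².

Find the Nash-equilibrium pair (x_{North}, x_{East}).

53.5, 27

Fishing fleet North's profit: π = x_{North}(396 − 2(x_{North} + x_{East})) − 128x_{North}.
∂π/∂x_{North} = 268 − 4x_{North} − 2x_{East} = 0, so x_{North} = 67 − 0.5x_{East}.
For East: ∂π/∂x_{East} = 269 − 6x_{East} − 2x_{North} = 0 ⇒ x_{East} = 269/6 − (1/3)x_{North}.
Plugging x_{East} into North's best response: x_{North} = 67 − 0.5(269/6 − (1/3)x_{North}) ⇒ (5/6)x_{North} = 535/12, so x_{North} = 53.5.
Then x_{East} = 269/6 − (1/3)·53.5 = 27.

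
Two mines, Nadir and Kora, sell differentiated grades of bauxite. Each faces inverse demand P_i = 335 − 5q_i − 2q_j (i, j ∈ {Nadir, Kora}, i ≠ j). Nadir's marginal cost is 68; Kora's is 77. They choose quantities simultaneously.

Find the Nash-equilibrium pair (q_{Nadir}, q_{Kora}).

22.4375, 21.3125

Mine Nadir's profit: π = q_{Nadir}(335 − 5q_{Nadir} − 2q_{Kora}) − 68q_{Nadir}.
∂π/∂q_{Nadir} = 267 − 10q_{Nadir} − 2q_{Kora} = 0 ⇒ q_{Nadir} = 26.7 − 0.2q_{Kora}.
Similarly q_{Kora} = 25.8 − 0.2q_{Nadir}.
Substituting the second reaction function into the first: q_{Nadir} = 26.7 − 0.2(25.8 − 0.2q_{Nadir}), which gives 0.96q_{Nadir} = 21.54 ⇒ q_{Nadir} = 22.4375.
Then q_{Kora} = 25.8 − 0.2·22.4375 = 21.3125.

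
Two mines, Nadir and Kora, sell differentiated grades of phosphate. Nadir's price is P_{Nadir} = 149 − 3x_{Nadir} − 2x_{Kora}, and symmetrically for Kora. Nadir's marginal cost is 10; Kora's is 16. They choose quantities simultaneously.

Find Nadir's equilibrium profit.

Mine Nadir's profit: π = x_{Nadir}(149 − 3x_{Nadir} − 2x_{Kora}) − 10x_{Nadir}.
∂π/∂x_{Nadir} = 139 − 6x_{Nadir} − 2x_{Kora} = 0 ⇒ x_{Nadir} = 139/6 − (1/3)x_{Kora}.
Similarly x_{Kora} = 133/6 − (1/3)x_{Nadir}.
Substituting the second reaction function into the first: x_{Nadir} = 139/6 − (1/3)(133/6 − (1/3)x_{Nadir}), which gives (8/9)x_{Nadir} = 142/9 ⇒ x_{Nadir} = 17.75.
Then x_{Kora} = 133/6 − (1/3)·17.75 = 16.25.
P_{Nadir} = 149 − 3·17.75 − 2·16.25 = 63.25.
Profit = (63.25 − 10)·17.75 = 945.1875.

945.1875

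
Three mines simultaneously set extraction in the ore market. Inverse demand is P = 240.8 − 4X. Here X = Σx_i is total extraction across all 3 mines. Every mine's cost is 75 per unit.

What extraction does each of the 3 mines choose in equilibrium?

10.3625

A representative mine's profit is π_i = x_i(240.8 − 4X) − 75x_i, with X = x_i + Σ_{j≠i} x_j.
First-order condition: 165.8 − 8x_i − 4Σ_{j≠i} x_j = 0.
Imposing symmetry (x_j = x for all j) turns Σ_{j≠i} x_j into 2x, so 165.8 = 16x and x = 10.3625.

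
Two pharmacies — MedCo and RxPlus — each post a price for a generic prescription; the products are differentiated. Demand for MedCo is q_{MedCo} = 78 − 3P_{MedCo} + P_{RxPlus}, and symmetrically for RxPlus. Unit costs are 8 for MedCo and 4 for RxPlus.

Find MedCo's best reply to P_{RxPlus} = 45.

MedCo's profit: π = (P_{MedCo} − 8)(78 − 3P_{MedCo} + P_{RxPlus}).
∂π/∂P_{MedCo} = 102 − 6P_{MedCo} + P_{RxPlus} = 0 ⇒ P_{MedCo} = 17 + (1/6)P_{RxPlus}.
At P_{RxPlus} = 45: P_{MedCo} = 17 + (1/6)·45 = 24.5.

24.5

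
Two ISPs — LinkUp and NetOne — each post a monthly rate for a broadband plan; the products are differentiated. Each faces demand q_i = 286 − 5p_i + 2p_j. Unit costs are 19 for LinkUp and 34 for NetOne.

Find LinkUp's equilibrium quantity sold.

150.9375

LinkUp's profit: π = (p_{LinkUp} − 19)(286 − 5p_{LinkUp} + 2p_{NetOne}).
∂π/∂p_{LinkUp} = 381 − 10p_{LinkUp} + 2p_{NetOne} = 0 ⇒ p_{LinkUp} = 38.1 + 0.2p_{NetOne}.
Similarly p_{NetOne} = 45.6 + 0.2p_{LinkUp}.
Plugging p_{NetOne} into LinkUp's best response: p_{LinkUp} = 38.1 + 0.2(45.6 + 0.2p_{LinkUp}) ⇒ 0.96p_{LinkUp} = 47.22, so p_{LinkUp} = 49.1875.
Then p_{NetOne} = 45.6 + 0.2·49.1875 = 55.4375.
q_{LinkUp} = 286 − 5·49.1875 + 2·55.4375 = 150.9375.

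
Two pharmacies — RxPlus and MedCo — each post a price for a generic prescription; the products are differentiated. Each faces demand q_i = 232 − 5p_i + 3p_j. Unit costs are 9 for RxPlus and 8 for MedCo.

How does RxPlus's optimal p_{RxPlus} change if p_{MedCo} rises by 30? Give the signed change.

9

RxPlus's profit: π = (p_{RxPlus} − 9)(232 − 5p_{RxPlus} + 3p_{MedCo}).
∂π/∂p_{RxPlus} = 277 − 10p_{RxPlus} + 3p_{MedCo} = 0 ⇒ p_{RxPlus} = 27.7 + 0.3p_{MedCo}.
The reaction-function slope is 0.3, so a 30-unit rise in p_{MedCo} moves p_{RxPlus} by 0.3 × 30 = 9. RxPlus's best response rises — the actions are strategic complements.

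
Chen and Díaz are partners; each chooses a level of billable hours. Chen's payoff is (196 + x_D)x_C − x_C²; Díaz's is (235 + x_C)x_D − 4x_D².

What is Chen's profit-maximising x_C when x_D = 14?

105

Expanding Chen's payoff: 196x_C + x_Dx_C − x_C².
∂π/∂x_C = 196 + x_D − 2x_C = 0, so x_C = 98 + 0.5x_D.
At x_D = 14: x_C = 98 + 0.5·14 = 105.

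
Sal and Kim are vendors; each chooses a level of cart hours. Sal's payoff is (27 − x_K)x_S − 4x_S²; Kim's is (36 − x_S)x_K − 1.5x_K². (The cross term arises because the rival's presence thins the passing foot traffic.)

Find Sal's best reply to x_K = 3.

3

Expanding Sal's payoff: 27x_S − x_Kx_S − 4x_S².
∂π/∂x_S = 27 − x_K − 8x_S = 0, so x_S = 3.375 − 0.125x_K.
At x_K = 3: x_S = 3.375 − 0.125·3 = 3.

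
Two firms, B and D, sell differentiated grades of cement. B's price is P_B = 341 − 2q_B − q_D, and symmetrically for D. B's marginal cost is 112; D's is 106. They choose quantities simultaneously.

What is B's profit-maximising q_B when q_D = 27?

50.5

Firm B's profit: π = q_B(341 − 2q_B − q_D) − 112q_B.
∂π/∂q_B = 229 − 4q_B − q_D = 0 ⇒ q_B = 57.25 − 0.25q_D.
At q_D = 27: q_B = 57.25 − 0.25·27 = 50.5.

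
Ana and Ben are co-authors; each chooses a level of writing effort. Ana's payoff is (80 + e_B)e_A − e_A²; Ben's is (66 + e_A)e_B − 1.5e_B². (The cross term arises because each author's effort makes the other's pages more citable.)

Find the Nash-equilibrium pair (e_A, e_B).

61.2, 42.4

Expanding Ana's payoff: 80e_A + e_Be_A − e_A².
∂π/∂e_A = 80 + e_B − 2e_A = 0, so e_A = 40 + 0.5e_B.
Likewise for Ben: e_B = 22 + (1/3)e_A.
Plugging e_B into Ana's best response: e_A = 40 + 0.5(22 + (1/3)e_A) ⇒ (5/6)e_A = 51, so e_A = 61.2.
Then e_B = 22 + (1/3)·61.2 = 42.4.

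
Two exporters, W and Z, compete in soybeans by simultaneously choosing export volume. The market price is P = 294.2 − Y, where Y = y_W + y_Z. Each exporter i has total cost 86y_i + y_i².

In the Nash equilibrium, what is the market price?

Exporter W's profit: π = y_W(294.2 − (y_W + y_Z)) − 86y_W − y_W².
∂π/∂y_W = 208.2 − 4y_W − y_Z = 0, so y_W = 52.05 − 0.25y_Z.
Setting y_W = y_Z in the reaction function: y_W = 52.05 − 0.25y_W, so y_W = 52.05 / 1.25 = 41.64.
Equilibrium price: P = 294.2 − 83.28 = 210.92.

210.92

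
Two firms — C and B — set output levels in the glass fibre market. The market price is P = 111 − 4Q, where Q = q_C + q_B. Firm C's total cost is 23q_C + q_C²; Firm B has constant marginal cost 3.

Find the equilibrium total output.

15.625

Firm C's profit: π = q_C(111 − 4(q_C + q_B)) − 23q_C − q_C².
∂π/∂q_C = 88 − 10q_C − 4q_B = 0, so q_C = 8.8 − 0.4q_B.
For B: ∂π/∂q_B = 108 − 8q_B − 4q_C = 0 ⇒ q_B = 13.5 − 0.5q_C.
Plugging q_B into C's best response: q_C = 8.8 − 0.4(13.5 − 0.5q_C) ⇒ 0.8q_C = 3.4, so q_C = 4.25.
Then q_B = 13.5 − 0.5·4.25 = 11.375.
Total output: 4.25 + 11.375 = 15.625.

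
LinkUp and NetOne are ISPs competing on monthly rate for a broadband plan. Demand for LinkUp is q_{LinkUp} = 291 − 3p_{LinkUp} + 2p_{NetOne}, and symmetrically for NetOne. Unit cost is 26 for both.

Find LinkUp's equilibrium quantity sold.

LinkUp's profit: π = (p_{LinkUp} − 26)(291 − 3p_{LinkUp} + 2p_{NetOne}).
∂π/∂p_{LinkUp} = 369 − 6p_{LinkUp} + 2p_{NetOne} = 0 ⇒ p_{LinkUp} = 61.5 + (1/3)p_{NetOne}.
Setting p_{LinkUp} = p_{NetOne} in the reaction function: p_{LinkUp} = 61.5 + (1/3)p_{LinkUp}, so p_{LinkUp} = 61.5 / (2/3) = 92.25.
q_{LinkUp} = 291 − 3·92.25 + 2·92.25 = 198.75.

198.75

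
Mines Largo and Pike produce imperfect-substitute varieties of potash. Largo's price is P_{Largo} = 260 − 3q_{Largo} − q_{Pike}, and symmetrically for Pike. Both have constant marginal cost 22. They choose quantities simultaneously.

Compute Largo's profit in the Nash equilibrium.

Mine Largo's profit: π = q_{Largo}(260 − 3q_{Largo} − q_{Pike}) − 22q_{Largo}.
∂π/∂q_{Largo} = 238 − 6q_{Largo} − q_{Pike} = 0 ⇒ q_{Largo} = 119/3 − (1/6)q_{Pike}.
Setting q_{Largo} = q_{Pike} in the reaction function: q_{Largo} = 119/3 − (1/6)q_{Largo}, so q_{Largo} = (119/3) / (7/6) = 34.
P_{Largo} = 260 − 3·34 − 34 = 124.
Profit = (124 − 22)·34 = 3468.

3468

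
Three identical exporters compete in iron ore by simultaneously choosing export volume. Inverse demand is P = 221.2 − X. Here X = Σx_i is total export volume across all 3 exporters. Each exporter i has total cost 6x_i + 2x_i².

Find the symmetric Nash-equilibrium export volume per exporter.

A representative exporter's profit is π_i = x_i(221.2 − X) − 6x_i − 2x_i², with X = x_i + Σ_{j≠i} x_j.
First-order condition: 215.2 − 6x_i − Σ_{j≠i} x_j = 0.
In a symmetric equilibrium every exporter chooses the same x, so Σ_{j≠i} x_j = 2x. The condition becomes 215.2 − 8x = 0, giving x = 215.2/8 = 26.9.

26.9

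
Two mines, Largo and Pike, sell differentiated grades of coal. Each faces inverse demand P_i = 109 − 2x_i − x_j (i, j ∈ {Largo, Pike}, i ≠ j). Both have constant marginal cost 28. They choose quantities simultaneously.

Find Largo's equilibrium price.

60.4

Mine Largo's profit: π = x_{Largo}(109 − 2x_{Largo} − x_{Pike}) − 28x_{Largo}.
∂π/∂x_{Largo} = 81 − 4x_{Largo} − x_{Pike} = 0 ⇒ x_{Largo} = 20.25 − 0.25x_{Pike}.
Setting x_{Largo} = x_{Pike} in the reaction function: x_{Largo} = 20.25 − 0.25x_{Largo}, so x_{Largo} = 20.25 / 1.25 = 16.2.
P_{Largo} = 109 − 2·16.2 − 16.2 = 60.4.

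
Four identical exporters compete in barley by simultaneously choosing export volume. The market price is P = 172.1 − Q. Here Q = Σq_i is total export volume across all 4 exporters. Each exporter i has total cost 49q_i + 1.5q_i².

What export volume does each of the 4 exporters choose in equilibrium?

A representative exporter's profit is π_i = q_i(172.1 − Q) − 49q_i − 1.5q_i², with Q = q_i + Σ_{j≠i} q_j.
First-order condition: 123.1 − 5q_i − Σ_{j≠i} q_j = 0.
Imposing symmetry (q_j = q for all j) turns Σ_{j≠i} q_j into 3q, so 123.1 = 8q and q = 15.3875.

15.3875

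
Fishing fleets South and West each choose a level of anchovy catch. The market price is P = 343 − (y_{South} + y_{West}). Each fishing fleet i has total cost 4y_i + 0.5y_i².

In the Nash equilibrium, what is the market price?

Fishing fleet South's profit: π = y_{South}(343 − (y_{South} + y_{West})) − 4y_{South} − 0.5y_{South}².
∂π/∂y_{South} = 339 − 3y_{South} − y_{West} = 0, so y_{South} = 113 − (1/3)y_{West}.
Setting y_{South} = y_{West} in the reaction function: y_{South} = 113 − (1/3)y_{South}, so y_{South} = 113 / (4/3) = 84.75.
Equilibrium price: P = 343 − 169.5 = 173.5.

173.5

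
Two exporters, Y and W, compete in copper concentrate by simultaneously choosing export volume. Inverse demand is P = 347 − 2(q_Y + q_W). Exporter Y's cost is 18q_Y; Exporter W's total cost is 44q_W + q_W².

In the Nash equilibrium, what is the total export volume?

Exporter Y's profit: π = q_Y(347 − 2(q_Y + q_W)) − 18q_Y.
∂π/∂q_Y = 329 − 4q_Y − 2q_W = 0, so q_Y = 82.25 − 0.5q_W.
For W: ∂π/∂q_W = 303 − 6q_W − 2q_Y = 0 ⇒ q_W = 50.5 − (1/3)q_Y.
Substituting the second reaction function into the first: q_Y = 82.25 − 0.5(50.5 − (1/3)q_Y), which gives (5/6)q_Y = 57 ⇒ q_Y = 68.4.
Then q_W = 50.5 − (1/3)·68.4 = 27.7.
Total export volume: 68.4 + 27.7 = 96.1.

96.1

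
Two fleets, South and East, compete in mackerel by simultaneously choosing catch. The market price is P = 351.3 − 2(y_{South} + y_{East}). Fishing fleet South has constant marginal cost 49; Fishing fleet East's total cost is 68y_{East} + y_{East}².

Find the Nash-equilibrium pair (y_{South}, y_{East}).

Fishing fleet South's profit: π = y_{South}(351.3 − 2(y_{South} + y_{East})) − 49y_{South}.
∂π/∂y_{South} = 302.3 − 4y_{South} − 2y_{East} = 0, so y_{South} = 75.575 − 0.5y_{East}.
For East: ∂π/∂y_{East} = 283.3 − 6y_{East} − 2y_{South} = 0 ⇒ y_{East} = 2833/60 − (1/3)y_{South}.
Substituting the second reaction function into the first: y_{South} = 75.575 − 0.5(2833/60 − (1/3)y_{South}), which gives (5/6)y_{South} = 1559/30 ⇒ y_{South} = 62.36.
Then y_{East} = 2833/60 − (1/3)·62.36 = 26.43.

62.36, 26.43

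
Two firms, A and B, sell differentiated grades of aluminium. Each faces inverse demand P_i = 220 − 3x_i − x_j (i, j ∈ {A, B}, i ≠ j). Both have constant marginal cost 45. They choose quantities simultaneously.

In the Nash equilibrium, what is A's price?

120

Firm A's profit: π = x_A(220 − 3x_A − x_B) − 45x_A.
∂π/∂x_A = 175 − 6x_A − x_B = 0 ⇒ x_A = 175/6 − (1/6)x_B.
Setting x_A = x_B in the reaction function: x_A = 175/6 − (1/6)x_A, so x_A = (175/6) / (7/6) = 25.
P_A = 220 − 3·25 − 25 = 120.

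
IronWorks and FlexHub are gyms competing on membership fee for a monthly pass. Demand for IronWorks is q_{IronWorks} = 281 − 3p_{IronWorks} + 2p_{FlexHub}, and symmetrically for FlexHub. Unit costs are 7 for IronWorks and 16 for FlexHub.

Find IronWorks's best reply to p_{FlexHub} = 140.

97

IronWorks's profit: π = (p_{IronWorks} − 7)(281 − 3p_{IronWorks} + 2p_{FlexHub}).
∂π/∂p_{IronWorks} = 302 − 6p_{IronWorks} + 2p_{FlexHub} = 0 ⇒ p_{IronWorks} = 151/3 + (1/3)p_{FlexHub}.
At p_{FlexHub} = 140: p_{IronWorks} = 151/3 + (1/3)·140 = 97.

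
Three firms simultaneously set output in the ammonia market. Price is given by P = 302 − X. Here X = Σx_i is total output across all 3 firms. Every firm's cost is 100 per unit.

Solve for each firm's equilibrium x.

50.5

A representative firm's profit is π_i = x_i(302 − X) − 100x_i, with X = x_i + Σ_{j≠i} x_j.
First-order condition: 202 − 2x_i − Σ_{j≠i} x_j = 0.
In a symmetric equilibrium every firm chooses the same x, so Σ_{j≠i} x_j = 2x. The condition becomes 202 − 4x = 0, giving x = 202/4 = 50.5.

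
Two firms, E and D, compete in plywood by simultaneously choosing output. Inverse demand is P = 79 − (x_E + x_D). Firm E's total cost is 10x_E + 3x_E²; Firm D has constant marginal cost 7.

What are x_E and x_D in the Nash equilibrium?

4.4, 33.8

Firm E's profit: π = x_E(79 − (x_E + x_D)) − 10x_E − 3x_E².
∂π/∂x_E = 69 − 8x_E − x_D = 0, so x_E = 8.625 − 0.125x_D.
For D: ∂π/∂x_D = 72 − 2x_D − x_E = 0 ⇒ x_D = 36 − 0.5x_E.
Solving the two reaction functions simultaneously: (1 − (−0.125)(−0.5))x_E = 8.625 − 0.125·36, so 0.9375x_E = 4.125 and x_E = 4.4.
Then x_D = 36 − 0.5·4.4 = 33.8.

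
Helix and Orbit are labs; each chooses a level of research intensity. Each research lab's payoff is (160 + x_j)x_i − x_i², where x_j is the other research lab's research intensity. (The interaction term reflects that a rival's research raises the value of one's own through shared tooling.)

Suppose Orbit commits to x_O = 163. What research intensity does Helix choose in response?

Helix's payoff is (160 + x_O)x_H − x_H².
∂π/∂x_H = 160 + x_O − 2x_H = 0, so x_H = 80 + 0.5x_O.
At x_O = 163: x_H = 80 + 0.5·163 = 161.5.

161.5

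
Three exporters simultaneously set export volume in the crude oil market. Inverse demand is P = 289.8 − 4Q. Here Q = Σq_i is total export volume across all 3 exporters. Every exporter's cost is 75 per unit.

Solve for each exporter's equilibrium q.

13.425

A representative exporter's profit is π_i = q_i(289.8 − 4Q) − 75q_i, with Q = q_i + Σ_{j≠i} q_j.
First-order condition: 214.8 − 8q_i − 4Σ_{j≠i} q_j = 0.
In a symmetric equilibrium every exporter chooses the same q, so Σ_{j≠i} q_j = 2q. The condition becomes 214.8 − 16q = 0, giving q = 214.8/16 = 13.425.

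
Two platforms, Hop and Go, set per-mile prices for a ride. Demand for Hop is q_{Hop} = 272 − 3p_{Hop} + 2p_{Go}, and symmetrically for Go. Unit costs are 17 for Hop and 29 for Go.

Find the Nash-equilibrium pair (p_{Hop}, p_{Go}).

83, 87.5

Hop's profit: π = (p_{Hop} − 17)(272 − 3p_{Hop} + 2p_{Go}).
∂π/∂p_{Hop} = 323 − 6p_{Hop} + 2p_{Go} = 0 ⇒ p_{Hop} = 323/6 + (1/3)p_{Go}.
Similarly p_{Go} = 359/6 + (1/3)p_{Hop}.
Solving the two reaction functions simultaneously: (1 − (1/3)(1/3))p_{Hop} = 323/6 + (1/3)·(359/6), so (8/9)p_{Hop} = 664/9 and p_{Hop} = 83.
Then p_{Go} = 359/6 + (1/3)·83 = 87.5.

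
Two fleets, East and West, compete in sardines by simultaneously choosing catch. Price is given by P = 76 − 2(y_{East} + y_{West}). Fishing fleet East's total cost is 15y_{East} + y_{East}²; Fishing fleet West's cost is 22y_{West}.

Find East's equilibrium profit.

Fishing fleet East's profit: π = y_{East}(76 − 2(y_{East} + y_{West})) − 15y_{East} − y_{East}².
∂π/∂y_{East} = 61 − 6y_{East} − 2y_{West} = 0, so y_{East} = 61/6 − (1/3)y_{West}.
For West: ∂π/∂y_{West} = 54 − 4y_{West} − 2y_{East} = 0 ⇒ y_{West} = 13.5 − 0.5y_{East}.
Substituting the second reaction function into the first: y_{East} = 61/6 − (1/3)(13.5 − 0.5y_{East}), which gives (5/6)y_{East} = 17/3 ⇒ y_{East} = 6.8.
Then y_{West} = 13.5 − 0.5·6.8 = 10.1.
Price P = 76 − 2·16.9 = 42.2.
East's profit: (42.2 − 15)·6.8 − (6.8)² = 138.72.

138.72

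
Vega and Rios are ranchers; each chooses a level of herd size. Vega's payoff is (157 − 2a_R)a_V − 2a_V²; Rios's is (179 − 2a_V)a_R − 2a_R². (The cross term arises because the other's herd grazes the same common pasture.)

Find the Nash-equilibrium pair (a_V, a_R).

22.5, 33.5

Expanding Vega's payoff: 157a_V − 2a_Ra_V − 2a_V².
∂π/∂a_V = 157 − 2a_R − 4a_V = 0, so a_V = 39.25 − 0.5a_R.
Likewise for Rios: a_R = 44.75 − 0.5a_V.
Plugging a_R into Vega's best response: a_V = 39.25 − 0.5(44.75 − 0.5a_V) ⇒ 0.75a_V = 16.875, so a_V = 22.5.
Then a_R = 44.75 − 0.5·22.5 = 33.5.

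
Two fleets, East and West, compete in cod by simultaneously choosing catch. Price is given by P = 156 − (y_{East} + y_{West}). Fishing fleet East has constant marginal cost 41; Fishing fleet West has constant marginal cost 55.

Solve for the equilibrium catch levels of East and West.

Fishing fleet East's profit: π = y_{East}(156 − (y_{East} + y_{West})) − 41y_{East}.
∂π/∂y_{East} = 115 − 2y_{East} − y_{West} = 0, so y_{East} = 57.5 − 0.5y_{West}.
By the same steps for West: y_{West} = 50.5 − 0.5y_{East}.
Substituting the second reaction function into the first: y_{East} = 57.5 − 0.5(50.5 − 0.5y_{East}), which gives 0.75y_{East} = 32.25 ⇒ y_{East} = 43.
Then y_{West} = 50.5 − 0.5·43 = 29.

43, 29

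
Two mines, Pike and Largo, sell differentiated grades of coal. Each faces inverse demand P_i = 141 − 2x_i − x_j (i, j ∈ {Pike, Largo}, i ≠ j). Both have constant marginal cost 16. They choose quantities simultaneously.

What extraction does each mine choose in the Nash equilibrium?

25

Mine Pike's profit: π = x_{Pike}(141 − 2x_{Pike} − x_{Largo}) − 16x_{Pike}.
∂π/∂x_{Pike} = 125 − 4x_{Pike} − x_{Largo} = 0 ⇒ x_{Pike} = 31.25 − 0.25x_{Largo}.
By symmetry x_{Largo} = x_{Pike}; substituting into the reaction function, 1.25x_{Pike} = 31.25 and x_{Pike} = 25.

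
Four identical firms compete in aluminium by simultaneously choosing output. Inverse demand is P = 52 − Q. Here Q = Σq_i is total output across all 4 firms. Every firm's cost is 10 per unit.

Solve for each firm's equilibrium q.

A representative firm's profit is π_i = q_i(52 − Q) − 10q_i, with Q = q_i + Σ_{j≠i} q_j.
First-order condition: 42 − 2q_i − Σ_{j≠i} q_j = 0.
Imposing symmetry (q_j = q for all j) turns Σ_{j≠i} q_j into 3q, so 42 = 5q and q = 8.4.

8.4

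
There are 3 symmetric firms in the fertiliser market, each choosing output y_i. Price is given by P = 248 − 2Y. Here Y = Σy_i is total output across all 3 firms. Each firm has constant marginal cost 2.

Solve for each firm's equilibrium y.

30.75

A representative firm's profit is π_i = y_i(248 − 2Y) − 2y_i, with Y = y_i + Σ_{j≠i} y_j.
First-order condition: 246 − 4y_i − 2Σ_{j≠i} y_j = 0.
In a symmetric equilibrium every firm chooses the same y, so Σ_{j≠i} y_j = 2y. The condition becomes 246 − 8y = 0, giving y = 246/8 = 30.75.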